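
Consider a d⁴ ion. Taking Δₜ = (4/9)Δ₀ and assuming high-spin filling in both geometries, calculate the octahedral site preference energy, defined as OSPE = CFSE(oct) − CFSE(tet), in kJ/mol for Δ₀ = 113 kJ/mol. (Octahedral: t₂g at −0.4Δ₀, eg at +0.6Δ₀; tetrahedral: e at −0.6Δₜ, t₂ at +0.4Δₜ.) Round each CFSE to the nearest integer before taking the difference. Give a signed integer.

-48

In an octahedral site d⁴ (HS) is t₂g³ eg¹, giving CFSE(oct) = -0.6Δ₀ = -68 kJ/mol.
Tetrahedral e² t₂² gives -0.4Δₜ = -0.4 × (4/9) × 113 = -20 kJ/mol.
Subtracting, OSPE = -68 − (-20) = -48 kJ/mol.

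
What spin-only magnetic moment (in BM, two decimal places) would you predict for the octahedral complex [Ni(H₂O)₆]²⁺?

2.83 BM

H₂O is neutral, so the +2 overall charge sits on Ni: oxidation state +2.
Ni is in group 10, so Ni²⁺ is d⁸ (10 − 2 = 8).
Configuration: t2g^6 e_g^2 → 2 unpaired electrons.
μ(spin-only) = √[2(2+2)] = √8 ≈ 2.83 BM.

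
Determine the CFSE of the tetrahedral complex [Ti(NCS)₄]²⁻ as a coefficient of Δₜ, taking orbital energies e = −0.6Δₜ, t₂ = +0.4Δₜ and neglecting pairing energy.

Each NCS⁻ contributes -1; 4 × (-1) = -4. With overall charge -2, Ti is in the +2 oxidation state.
Ti sits in group 4; removing 2 electrons leaves Ti²⁺ with 4 − 2 = 2 d electrons.
Tetrahedral fields are weak (Δₜ ≈ 4/9 Δₒ), so electrons fill high-spin.
Configuration: e² t₂⁰.
CFSE = 2(-0.6Δₜ) + 0(0.4Δₜ) = -1.2Δₜ + 0.0Δₜ = -1.2Δₜ.

-1.2 Δₜ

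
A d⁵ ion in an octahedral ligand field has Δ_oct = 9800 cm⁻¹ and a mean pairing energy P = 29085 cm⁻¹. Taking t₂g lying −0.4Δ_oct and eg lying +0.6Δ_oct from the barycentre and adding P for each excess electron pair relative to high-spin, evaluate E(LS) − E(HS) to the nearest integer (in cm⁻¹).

38570

High-spin: t₂g³ eg², CFSE = 0.0Δ_oct = 0 cm⁻¹.
Low-spin t₂g⁵ eg⁰ gives -2.0Δ_oct = -19600 cm⁻¹, but forming 2 extra pairs costs 2P = 58170 cm⁻¹, so E(LS) = -19600 + 58170 = 38570 cm⁻¹.
E(LS) − E(HS) = 38570 − (0) = 38570 cm⁻¹.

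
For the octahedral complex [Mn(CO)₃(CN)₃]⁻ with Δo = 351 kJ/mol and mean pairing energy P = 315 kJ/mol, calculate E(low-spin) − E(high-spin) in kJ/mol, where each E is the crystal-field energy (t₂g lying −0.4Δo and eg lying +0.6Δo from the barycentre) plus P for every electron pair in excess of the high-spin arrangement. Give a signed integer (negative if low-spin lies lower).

Ligand charges: 3×(+0) from CO and 3×(-1) from CN⁻ sum to -3; with overall charge -1, Mn is +2.
Group 7 minus oxidation state +2 gives a d⁵ configuration for Mn²⁺.
In the high-spin limit (t₂g³ eg²) the orbital term is 0.0Δo = 0 kJ/mol, with no excess pairing.
For low-spin the configuration is t₂g⁵ eg⁰: orbital energy -2.0 × 351 = -702 kJ/mol, and 2 additional pairs relative to high-spin add 630 kJ/mol, giving -72 kJ/mol.
E(LS) − E(HS) = -72 − (0) = -72 kJ/mol.

-72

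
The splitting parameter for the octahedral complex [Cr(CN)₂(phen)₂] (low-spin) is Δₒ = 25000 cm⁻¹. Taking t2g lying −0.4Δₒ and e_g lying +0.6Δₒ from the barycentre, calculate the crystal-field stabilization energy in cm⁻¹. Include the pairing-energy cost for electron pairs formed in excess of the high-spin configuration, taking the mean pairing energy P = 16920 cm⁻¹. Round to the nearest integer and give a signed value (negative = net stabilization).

-23080

Ligand charges: 2×(-1) from CN⁻ and 2×(+0) from phen sum to -2; with overall charge +0, Cr is +2.
Cr sits in group 6; removing 2 electrons leaves Cr²⁺ with 6 − 2 = 4 d electrons.
Configuration: t2g^4 e_g^0.
The orbital stabilization is -1.6Δₒ = -1.6 × 25000 = -40000 cm⁻¹.
Relative to high-spin t2g^3 e_g^1 (0 paired), the low-spin configuration has 1 additional pair, contributing +1 × 16920 = +16920 cm⁻¹.
Combining: -40000 + 16920 = -23080 cm⁻¹.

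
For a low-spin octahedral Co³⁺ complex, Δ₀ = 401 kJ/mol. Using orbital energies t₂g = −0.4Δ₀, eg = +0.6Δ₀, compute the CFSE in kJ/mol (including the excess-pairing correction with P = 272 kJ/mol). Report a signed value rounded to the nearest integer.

Co is in group 9, so Co³⁺ is d⁶ (9 − 3 = 6).
Configuration: t₂g⁶ eg⁰.
CFSE(orbital) = 6×(-0.4Δ₀) + 0×(0.6Δ₀) = -2.4Δ₀; with Δ₀ = 401 kJ/mol that is -962 kJ/mol.
High-spin d⁶ would be t₂g⁴ eg² with 1 pair; low-spin has 3, so 2 excess pairs cost +2P = +544 kJ/mol.
Net CFSE = -962 + 544 = -418 kJ/mol.

-418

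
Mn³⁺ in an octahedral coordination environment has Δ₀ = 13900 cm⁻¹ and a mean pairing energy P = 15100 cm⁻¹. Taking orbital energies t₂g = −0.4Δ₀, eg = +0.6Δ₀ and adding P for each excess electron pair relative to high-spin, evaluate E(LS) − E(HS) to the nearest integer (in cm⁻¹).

1200

Mn sits in group 7; removing 3 electrons leaves Mn³⁺ with 7 − 3 = 4 d electrons.
High-spin: t₂g³ eg¹, CFSE = -0.6Δ₀ = -8340 cm⁻¹.
Low-spin t₂g⁴ eg⁰ gives -1.6Δ₀ = -22240 cm⁻¹, but forming 1 extra pair costs 1P = 15100 cm⁻¹, so E(LS) = -22240 + 15100 = -7140 cm⁻¹.
E(LS) − E(HS) = -7140 − (-8340) = 1200 cm⁻¹.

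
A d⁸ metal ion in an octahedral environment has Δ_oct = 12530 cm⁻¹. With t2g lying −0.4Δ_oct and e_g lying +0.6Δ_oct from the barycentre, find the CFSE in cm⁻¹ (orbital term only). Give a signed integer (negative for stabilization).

Configuration: t2g^6 e_g^2.
CFSE(orbital) = 6×(-0.4Δ_oct) + 2×(0.6Δ_oct) = -1.2Δ_oct; with Δ_oct = 12530 cm⁻¹ that is -15036 cm⁻¹.

-15036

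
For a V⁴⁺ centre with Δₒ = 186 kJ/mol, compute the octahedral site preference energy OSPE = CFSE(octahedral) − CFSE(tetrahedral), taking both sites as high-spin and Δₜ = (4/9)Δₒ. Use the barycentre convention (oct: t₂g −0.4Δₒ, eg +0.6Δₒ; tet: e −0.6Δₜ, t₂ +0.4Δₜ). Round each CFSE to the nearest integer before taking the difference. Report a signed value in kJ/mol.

Group 5 minus oxidation state +4 gives a d¹ configuration for V⁴⁺.
Octahedral (high-spin): t2g^1 e_g^0, CFSE = 1(−0.4) + 0(+0.6) = -0.4Δₒ = -0.4 × 186 = -74 kJ/mol.
Tetrahedral e^1 t2^0 gives -0.6Δₜ = -0.6 × (4/9) × 186 = -50 kJ/mol.
Subtracting, OSPE = -74 − (-50) = -24 kJ/mol.

-24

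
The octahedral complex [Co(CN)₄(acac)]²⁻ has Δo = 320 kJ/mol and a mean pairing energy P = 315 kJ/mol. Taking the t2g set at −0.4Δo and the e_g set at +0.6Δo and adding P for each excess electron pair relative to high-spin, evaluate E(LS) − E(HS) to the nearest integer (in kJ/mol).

Ligand charges: 4×(-1) from CN⁻ and 1×(-1) from acac⁻ sum to -5; with overall charge -2, Co is +3.
Co³⁺: group 9, so d-count = 9 − 3 = 6.
High-spin d⁶ fills as t2g^4 e_g^2 with CFSE 4(−0.4) + 2(+0.6) = -0.4Δo = -128 kJ/mol.
Low-spin: t2g^6 e_g^0, orbital CFSE = -2.4Δo = -768 kJ/mol; plus 2 excess pairs × P = +630 kJ/mol; total -138 kJ/mol.
The difference is -138 − (-128) = -10 kJ/mol, so low-spin lies lower.

-10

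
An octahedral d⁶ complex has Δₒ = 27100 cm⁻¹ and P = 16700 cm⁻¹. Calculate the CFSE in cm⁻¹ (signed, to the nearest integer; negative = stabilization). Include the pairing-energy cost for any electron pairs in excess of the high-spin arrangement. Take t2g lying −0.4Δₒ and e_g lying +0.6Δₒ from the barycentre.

Here Δₒ > P (27100 > 16700), so the low-spin state is favoured.
Configuration: t2g^6 e_g^0.
Orbital CFSE = -2.4Δₒ = -2.4 × 27100 = -65040 cm⁻¹.
Excess pairs vs high-spin: 3 − 1 = 2; pairing cost = +33400 cm⁻¹.
Net CFSE = -65040 + 33400 = -31640 cm⁻¹.

-31640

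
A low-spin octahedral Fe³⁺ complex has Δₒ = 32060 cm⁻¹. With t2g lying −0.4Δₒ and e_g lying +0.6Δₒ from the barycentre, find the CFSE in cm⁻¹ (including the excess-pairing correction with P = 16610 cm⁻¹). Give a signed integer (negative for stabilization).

-30900

Group 8 minus oxidation state +3 gives a d⁵ configuration for Fe³⁺.
Electron filling gives t2g^5 e_g^0.
The orbital stabilization is -2.0Δₒ = -2.0 × 32060 = -64120 cm⁻¹.
High-spin d⁵ would be t2g^3 e_g^2 with 0 pairs; low-spin has 2, so 2 excess pairs cost +2P = +33220 cm⁻¹.
Combining: -64120 + 33220 = -30900 cm⁻¹.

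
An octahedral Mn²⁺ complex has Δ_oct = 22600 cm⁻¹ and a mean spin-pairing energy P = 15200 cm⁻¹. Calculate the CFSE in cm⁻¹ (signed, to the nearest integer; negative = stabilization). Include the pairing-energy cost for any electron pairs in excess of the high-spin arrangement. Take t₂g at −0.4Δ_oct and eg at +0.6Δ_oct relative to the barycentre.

-14800

Mn sits in group 7; removing 2 electrons leaves Mn²⁺ with 7 − 2 = 5 d electrons.
Here Δ_oct > P (22600 > 15200), so the low-spin state is favoured.
Configuration: t₂g⁵ eg⁰.
Orbital CFSE = -2.0Δ_oct = -2.0 × 22600 = -45200 cm⁻¹.
Excess pairs vs high-spin: 2 − 0 = 2; pairing cost = +30400 cm⁻¹.
Net CFSE = -45200 + 30400 = -14800 cm⁻¹.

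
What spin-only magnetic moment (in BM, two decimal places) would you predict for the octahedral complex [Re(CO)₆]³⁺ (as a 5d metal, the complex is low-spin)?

2.83 BM

CO is neutral, so the +3 overall charge sits on Re: oxidation state +3.
Re sits in group 7; removing 3 electrons leaves Re³⁺ with 7 − 3 = 4 d electrons.
Configuration: t2g^4 e_g^0 → 2 unpaired electrons.
μ(spin-only) = √[2(2+2)] = √8 ≈ 2.83 BM.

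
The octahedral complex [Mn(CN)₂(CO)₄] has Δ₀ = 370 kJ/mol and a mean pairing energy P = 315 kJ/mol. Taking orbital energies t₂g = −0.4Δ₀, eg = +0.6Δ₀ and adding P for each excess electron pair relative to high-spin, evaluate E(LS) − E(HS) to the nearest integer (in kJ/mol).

Ligand charges: 2×(-1) from CN⁻ and 4×(+0) from CO sum to -2; with overall charge +0, Mn is +2.
Mn sits in group 7; removing 2 electrons leaves Mn²⁺ with 7 − 2 = 5 d electrons.
In the high-spin limit (t₂g³ eg²) the orbital term is 0.0Δ₀ = 0 kJ/mol, with no excess pairing.
Low-spin t₂g⁵ eg⁰ gives -2.0Δ₀ = -740 kJ/mol, but forming 2 extra pairs costs 2P = 630 kJ/mol, so E(LS) = -740 + 630 = -110 kJ/mol.
Thus E(LS) − E(HS) = -110 kJ/mol.

-110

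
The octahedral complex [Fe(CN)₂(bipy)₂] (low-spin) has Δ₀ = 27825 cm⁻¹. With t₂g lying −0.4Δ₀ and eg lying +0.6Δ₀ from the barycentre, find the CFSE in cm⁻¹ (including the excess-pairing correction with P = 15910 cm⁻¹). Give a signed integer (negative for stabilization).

Ligand charges: 2×(-1) from CN⁻ and 2×(+0) from bipy sum to -2; with overall charge +0, Fe is +2.
Group 8 minus oxidation state +2 gives a d⁶ configuration for Fe²⁺.
The d⁶ electrons fill as t₂g⁶ eg⁰.
The orbital stabilization is -2.4Δ₀ = -2.4 × 27825 = -66780 cm⁻¹.
Relative to high-spin t₂g⁴ eg² (1 paired), the low-spin configuration has 2 additional pairs, contributing +2 × 15910 = +31820 cm⁻¹.
Net CFSE = -66780 + 31820 = -34960 cm⁻¹.

-34960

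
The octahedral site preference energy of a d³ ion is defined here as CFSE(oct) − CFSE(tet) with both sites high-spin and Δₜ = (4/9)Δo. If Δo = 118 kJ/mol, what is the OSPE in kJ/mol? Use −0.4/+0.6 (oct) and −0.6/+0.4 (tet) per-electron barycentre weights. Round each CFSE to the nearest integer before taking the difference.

-100

Octahedral high-spin t₂g³ eg⁰: CFSE = -1.2 × 118 = -142 kJ/mol.
Tetrahedral e² t₂¹ gives -0.8Δₜ = -0.8 × (4/9) × 118 = -42 kJ/mol.
Subtracting, OSPE = -142 − (-42) = -100 kJ/mol.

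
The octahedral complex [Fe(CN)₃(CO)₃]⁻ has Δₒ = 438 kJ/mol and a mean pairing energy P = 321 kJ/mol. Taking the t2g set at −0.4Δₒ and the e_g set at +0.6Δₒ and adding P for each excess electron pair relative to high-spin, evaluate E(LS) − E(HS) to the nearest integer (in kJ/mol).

Ligand charges: 3×(-1) from CN⁻ and 3×(+0) from CO sum to -3; with overall charge -1, Fe is +2.
Fe sits in group 8; removing 2 electrons leaves Fe²⁺ with 8 − 2 = 6 d electrons.
In the high-spin limit (t2g^4 e_g^2) the orbital term is -0.4Δₒ = -175 kJ/mol, with no excess pairing.
Low-spin: t2g^6 e_g^0, orbital CFSE = -2.4Δₒ = -1051 kJ/mol; plus 2 excess pairs × P = +642 kJ/mol; total -409 kJ/mol.
E(LS) − E(HS) = -409 − (-175) = -234 kJ/mol.

-234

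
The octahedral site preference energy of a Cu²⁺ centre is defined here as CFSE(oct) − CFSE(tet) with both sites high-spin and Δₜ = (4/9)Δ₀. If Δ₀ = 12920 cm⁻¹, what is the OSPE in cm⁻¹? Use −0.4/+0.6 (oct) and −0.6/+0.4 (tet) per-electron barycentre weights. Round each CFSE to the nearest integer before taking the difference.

Group 11 minus oxidation state +2 gives a d⁹ configuration for Cu²⁺.
In an octahedral site d⁹ (HS) is t₂g⁶ eg³, giving CFSE(oct) = -0.6Δ₀ = -7752 cm⁻¹.
Tetrahedral e⁴ t₂⁵ gives -0.4Δₜ = -0.4 × (4/9) × 12920 = -2297 cm⁻¹.
OSPE = -7752 − (-2297) = -5455 cm⁻¹.

-5455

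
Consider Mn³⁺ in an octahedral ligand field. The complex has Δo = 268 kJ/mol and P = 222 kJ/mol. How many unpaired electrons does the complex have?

Mn is in group 7, so Mn³⁺ is d⁴ (7 − 3 = 4).
With Δo > P the complex is low-spin.
That gives t₂g⁴ eg⁰.
Unpaired electrons: 2.

2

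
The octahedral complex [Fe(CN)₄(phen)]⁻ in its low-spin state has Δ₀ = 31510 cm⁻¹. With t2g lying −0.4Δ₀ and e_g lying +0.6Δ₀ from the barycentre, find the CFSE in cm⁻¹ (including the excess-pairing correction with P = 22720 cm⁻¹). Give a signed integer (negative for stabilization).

Ligand charges: 4×(-1) from CN⁻ and 1×(+0) from phen sum to -4; with overall charge -1, Fe is +3.
Fe sits in group 8; removing 3 electrons leaves Fe³⁺ with 8 − 3 = 5 d electrons.
Configuration: t2g^5 e_g^0.
CFSE(orbital) = 5×(-0.4Δ₀) + 0×(0.6Δ₀) = -2.0Δ₀; with Δ₀ = 31510 cm⁻¹ that is -63020 cm⁻¹.
High-spin d⁵ would be t2g^3 e_g^2 with 0 pairs; low-spin has 2, so 2 excess pairs cost +2P = +45440 cm⁻¹.
Net CFSE = -63020 + 45440 = -17580 cm⁻¹.

-17580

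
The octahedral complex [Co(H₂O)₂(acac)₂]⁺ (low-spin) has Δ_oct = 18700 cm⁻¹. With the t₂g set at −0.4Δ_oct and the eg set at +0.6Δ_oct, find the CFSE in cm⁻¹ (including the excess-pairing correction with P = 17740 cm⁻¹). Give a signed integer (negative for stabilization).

-9400

Ligand charges: 2×(+0) from H₂O and 2×(-1) from acac⁻ sum to -2; with overall charge +1, Co is +3.
Co sits in group 9; removing 3 electrons leaves Co³⁺ with 9 − 3 = 6 d electrons.
Electron filling gives t₂g⁶ eg⁰.
Orbital CFSE = 6(-0.4) + 0(0.6) = -2.4Δ_oct = -2.4 × 18700 = -44880 cm⁻¹.
Relative to high-spin t₂g⁴ eg² (1 paired), the low-spin configuration has 2 additional pairs, contributing +2 × 17740 = +35480 cm⁻¹.
Net CFSE = -44880 + 35480 = -9400 cm⁻¹.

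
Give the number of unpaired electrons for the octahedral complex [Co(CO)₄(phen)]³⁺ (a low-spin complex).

0

Ligand charges: 4×(+0) from CO and 1×(+0) from phen sum to +0; with overall charge +3, Co is +3.
Co is in group 9, so Co³⁺ is d⁶ (9 − 3 = 6).
Configuration: t₂g⁶ eg⁰, giving 0 unpaired electrons.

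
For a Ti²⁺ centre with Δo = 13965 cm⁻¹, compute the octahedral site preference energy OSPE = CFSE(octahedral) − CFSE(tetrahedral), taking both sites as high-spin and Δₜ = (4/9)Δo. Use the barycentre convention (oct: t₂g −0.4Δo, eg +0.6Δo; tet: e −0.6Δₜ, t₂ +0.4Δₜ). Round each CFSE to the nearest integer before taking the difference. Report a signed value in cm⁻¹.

Ti sits in group 4; removing 2 electrons leaves Ti²⁺ with 4 − 2 = 2 d electrons.
Octahedral high-spin t₂g² eg⁰: CFSE = -0.8 × 13965 = -11172 cm⁻¹.
Tetrahedral e² t₂⁰ gives -1.2Δₜ = -1.2 × (4/9) × 13965 = -7448 cm⁻¹.
OSPE = CFSE(oct) − CFSE(tet) = -11172 − (-7448) = -3724 cm⁻¹.

-3724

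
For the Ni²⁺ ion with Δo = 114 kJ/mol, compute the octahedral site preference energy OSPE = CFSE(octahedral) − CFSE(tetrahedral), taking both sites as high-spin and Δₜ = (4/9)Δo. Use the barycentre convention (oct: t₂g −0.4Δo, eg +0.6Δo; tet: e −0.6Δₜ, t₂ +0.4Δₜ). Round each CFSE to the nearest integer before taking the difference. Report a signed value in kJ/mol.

-96

Ni is in group 10, so Ni²⁺ is d⁸ (10 − 2 = 8).
In an octahedral site d⁸ (HS) is t2g^6 e_g^2, giving CFSE(oct) = -1.2Δo = -137 kJ/mol.
Tetrahedral e^4 t2^4 gives -0.8Δₜ = -0.8 × (4/9) × 114 = -41 kJ/mol.
OSPE = CFSE(oct) − CFSE(tet) = -137 − (-41) = -96 kJ/mol.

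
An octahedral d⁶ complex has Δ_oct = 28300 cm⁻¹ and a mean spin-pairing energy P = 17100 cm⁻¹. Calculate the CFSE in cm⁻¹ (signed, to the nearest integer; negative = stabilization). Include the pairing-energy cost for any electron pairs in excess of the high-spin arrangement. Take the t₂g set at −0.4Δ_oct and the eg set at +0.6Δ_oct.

-33720

Here Δ_oct > P (28300 > 17100), so the low-spin state is favoured.
That gives t₂g⁶ eg⁰.
Orbital CFSE = -2.4Δ_oct = -2.4 × 28300 = -67920 cm⁻¹.
Excess pairs vs high-spin: 3 − 1 = 2; pairing cost = +34200 cm⁻¹.
Net CFSE = -67920 + 34200 = -33720 cm⁻¹.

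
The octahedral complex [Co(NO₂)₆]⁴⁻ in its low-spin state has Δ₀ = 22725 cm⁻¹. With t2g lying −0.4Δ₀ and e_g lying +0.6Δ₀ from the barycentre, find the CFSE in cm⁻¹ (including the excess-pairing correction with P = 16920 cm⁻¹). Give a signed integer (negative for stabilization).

-23985

Each NO₂⁻ contributes -1; 6 × (-1) = -6. With overall charge -4, Co is in the +2 oxidation state.
Co is in group 9, so Co²⁺ is d⁷ (9 − 2 = 7).
The d⁷ electrons fill as t2g^6 e_g^1.
The orbital stabilization is -1.8Δ₀ = -1.8 × 22725 = -40905 cm⁻¹.
Relative to high-spin t2g^5 e_g^2 (2 paired), the low-spin configuration has 1 additional pair, contributing +1 × 16920 = +16920 cm⁻¹.
Combining: -40905 + 16920 = -23985 cm⁻¹.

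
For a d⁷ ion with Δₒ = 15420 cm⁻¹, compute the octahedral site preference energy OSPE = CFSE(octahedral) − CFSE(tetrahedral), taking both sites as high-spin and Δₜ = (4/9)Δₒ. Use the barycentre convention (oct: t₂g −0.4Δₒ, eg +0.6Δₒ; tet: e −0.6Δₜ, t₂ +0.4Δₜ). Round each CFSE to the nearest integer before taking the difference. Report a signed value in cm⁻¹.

-4112

Octahedral high-spin t2g^5 e_g^2: CFSE = -0.8 × 15420 = -12336 cm⁻¹.
Tetrahedral: e^4 t2^3, CFSE = 4(−0.6) + 3(+0.4) = -1.2Δₜ = -1.2 × (4/9) × 15420 = -8224 cm⁻¹.
OSPE = -12336 − (-8224) = -4112 cm⁻¹.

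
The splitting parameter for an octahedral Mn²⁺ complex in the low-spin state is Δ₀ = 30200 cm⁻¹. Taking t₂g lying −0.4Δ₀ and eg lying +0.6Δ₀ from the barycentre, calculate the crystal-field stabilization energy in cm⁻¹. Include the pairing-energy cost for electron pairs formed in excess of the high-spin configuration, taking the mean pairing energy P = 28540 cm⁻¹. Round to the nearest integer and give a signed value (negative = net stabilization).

Mn is in group 7, so Mn²⁺ is d⁵ (7 − 2 = 5).
Electron filling gives t₂g⁵ eg⁰.
Orbital CFSE = 5(-0.4) + 0(0.6) = -2.0Δ₀ = -2.0 × 30200 = -60400 cm⁻¹.
Pairing penalty: 2 pairs vs 0 in the high-spin reference → 2 extra × P = 57080 cm⁻¹.
Net CFSE = -60400 + 57080 = -3320 cm⁻¹.

-3320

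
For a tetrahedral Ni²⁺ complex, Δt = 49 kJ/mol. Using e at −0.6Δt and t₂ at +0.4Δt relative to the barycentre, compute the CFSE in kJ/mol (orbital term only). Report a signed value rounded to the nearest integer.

Ni is in group 10, so Ni²⁺ is d⁸ (10 − 2 = 8).
Tetrahedral fields are weak (Δₜ ≈ 4/9 Δₒ), so electrons fill high-spin.
The d⁸ electrons fill as e⁴ t₂⁴.
Orbital CFSE = 4(-0.6) + 4(0.4) = -0.8Δt = -0.8 × 49 = -39 kJ/mol.

-39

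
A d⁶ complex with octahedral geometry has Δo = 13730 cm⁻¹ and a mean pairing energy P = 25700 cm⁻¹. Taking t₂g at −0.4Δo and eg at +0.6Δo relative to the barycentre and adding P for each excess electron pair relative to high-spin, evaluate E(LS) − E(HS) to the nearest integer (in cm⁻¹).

23940

High-spin d⁶ fills as t₂g⁴ eg² with CFSE 4(−0.4) + 2(+0.6) = -0.4Δo = -5492 cm⁻¹.
For low-spin the configuration is t₂g⁶ eg⁰: orbital energy -2.4 × 13730 = -32952 cm⁻¹, and 2 additional pairs relative to high-spin add 51400 cm⁻¹, giving 18448 cm⁻¹.
The difference is 18448 − (-5492) = 23940 cm⁻¹, so high-spin lies lower.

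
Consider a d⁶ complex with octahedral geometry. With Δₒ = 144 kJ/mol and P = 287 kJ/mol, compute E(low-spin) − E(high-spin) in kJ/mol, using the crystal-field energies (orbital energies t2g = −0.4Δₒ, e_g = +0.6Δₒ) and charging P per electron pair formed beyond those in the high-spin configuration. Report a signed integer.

High-spin: t2g^4 e_g^2, CFSE = -0.4Δₒ = -58 kJ/mol.
Low-spin: t2g^6 e_g^0, orbital CFSE = -2.4Δₒ = -346 kJ/mol; plus 2 excess pairs × P = +574 kJ/mol; total 228 kJ/mol.
Thus E(LS) − E(HS) = 286 kJ/mol.

286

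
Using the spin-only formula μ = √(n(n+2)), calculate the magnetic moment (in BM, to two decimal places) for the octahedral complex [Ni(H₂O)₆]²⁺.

2.83 BM

H₂O is neutral, so the +2 overall charge sits on Ni: oxidation state +2.
Ni sits in group 10; removing 2 electrons leaves Ni²⁺ with 10 − 2 = 8 d electrons.
Configuration: t₂g⁶ eg² → 2 unpaired electrons.
μ(spin-only) = √[2(2+2)] = √8 ≈ 2.83 BM.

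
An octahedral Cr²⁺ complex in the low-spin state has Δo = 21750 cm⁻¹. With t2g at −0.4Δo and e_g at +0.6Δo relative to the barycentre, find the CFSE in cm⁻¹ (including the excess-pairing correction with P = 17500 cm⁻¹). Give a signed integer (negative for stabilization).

Cr sits in group 6; removing 2 electrons leaves Cr²⁺ with 6 − 2 = 4 d electrons.
Configuration: t2g^4 e_g^0.
The orbital stabilization is -1.6Δo = -1.6 × 21750 = -34800 cm⁻¹.
Relative to high-spin t2g^3 e_g^1 (0 paired), the low-spin configuration has 1 additional pair, contributing +1 × 17500 = +17500 cm⁻¹.
Combining: -34800 + 17500 = -17300 cm⁻¹.

-17300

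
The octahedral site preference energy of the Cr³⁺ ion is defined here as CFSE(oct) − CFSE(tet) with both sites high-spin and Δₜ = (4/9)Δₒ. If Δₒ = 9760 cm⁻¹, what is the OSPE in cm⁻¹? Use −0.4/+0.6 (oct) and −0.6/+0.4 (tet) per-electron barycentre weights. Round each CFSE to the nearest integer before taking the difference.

-8242

Cr is in group 6, so Cr³⁺ is d³ (6 − 3 = 3).
In an octahedral site d³ (HS) is t₂g³ eg⁰, giving CFSE(oct) = -1.2Δₒ = -11712 cm⁻¹.
In a tetrahedral site the filling is e² t₂¹: CFSE(tet) = -0.8Δₜ = -0.8 × (4/9)(9760) = -3470 cm⁻¹.
Subtracting, OSPE = -11712 − (-3470) = -8242 cm⁻¹.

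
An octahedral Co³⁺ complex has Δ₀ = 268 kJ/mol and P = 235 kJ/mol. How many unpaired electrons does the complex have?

Co sits in group 9; removing 3 electrons leaves Co³⁺ with 9 − 3 = 6 d electrons.
Δ₀ > P, so pairing is preferred: the ground state is low-spin.
That gives t2g^6 e_g^0.
Unpaired electrons: 0.

0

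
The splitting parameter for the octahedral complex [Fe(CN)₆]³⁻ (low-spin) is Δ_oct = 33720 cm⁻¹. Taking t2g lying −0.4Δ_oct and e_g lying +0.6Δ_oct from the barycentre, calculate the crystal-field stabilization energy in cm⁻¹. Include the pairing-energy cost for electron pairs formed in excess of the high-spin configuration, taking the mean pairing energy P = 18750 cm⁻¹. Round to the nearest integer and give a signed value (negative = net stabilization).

-29940

Each CN⁻ contributes -1; 6 × (-1) = -6. With overall charge -3, Fe is in the +3 oxidation state.
Fe sits in group 8; removing 3 electrons leaves Fe³⁺ with 8 − 3 = 5 d electrons.
Electron filling gives t2g^5 e_g^0.
The orbital stabilization is -2.0Δ_oct = -2.0 × 33720 = -67440 cm⁻¹.
Relative to high-spin t2g^3 e_g^2 (0 paired), the low-spin configuration has 2 additional pairs, contributing +2 × 18750 = +37500 cm⁻¹.
Combining: -67440 + 37500 = -29940 cm⁻¹.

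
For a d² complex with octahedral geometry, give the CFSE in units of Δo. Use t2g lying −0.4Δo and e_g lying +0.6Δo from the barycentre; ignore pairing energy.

Configuration: t2g^2 e_g^0.
CFSE = 2(-0.4Δo) + 0(0.6Δo) = -0.8Δo + 0.0Δo = -0.8Δo.

-0.8 Δo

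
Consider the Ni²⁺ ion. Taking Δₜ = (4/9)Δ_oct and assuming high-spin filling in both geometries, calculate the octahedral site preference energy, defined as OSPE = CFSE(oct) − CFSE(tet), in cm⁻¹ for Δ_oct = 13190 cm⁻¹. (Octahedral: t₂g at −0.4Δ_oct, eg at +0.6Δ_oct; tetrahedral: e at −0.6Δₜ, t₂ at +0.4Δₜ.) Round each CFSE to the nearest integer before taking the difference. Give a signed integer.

-11138

Group 10 minus oxidation state +2 gives a d⁸ configuration for Ni²⁺.
Octahedral high-spin t₂g⁶ eg²: CFSE = -1.2 × 13190 = -15828 cm⁻¹.
Tetrahedral e⁴ t₂⁴ gives -0.8Δₜ = -0.8 × (4/9) × 13190 = -4690 cm⁻¹.
OSPE = CFSE(oct) − CFSE(tet) = -15828 − (-4690) = -11138 cm⁻¹.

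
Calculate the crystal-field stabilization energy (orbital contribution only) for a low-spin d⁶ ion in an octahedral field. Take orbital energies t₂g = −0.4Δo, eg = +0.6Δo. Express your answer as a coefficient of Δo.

-2.4 Δo

Configuration: t₂g⁶ eg⁰.
CFSE = 6(-0.4Δo) + 0(0.6Δo) = -2.4Δo + 0.0Δo = -2.4Δo.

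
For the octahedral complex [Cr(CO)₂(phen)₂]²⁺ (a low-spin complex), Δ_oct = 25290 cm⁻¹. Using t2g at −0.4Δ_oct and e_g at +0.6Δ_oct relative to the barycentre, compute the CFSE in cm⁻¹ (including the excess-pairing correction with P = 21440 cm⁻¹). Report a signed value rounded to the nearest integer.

Ligand charges: 2×(+0) from CO and 2×(+0) from phen sum to +0; with overall charge +2, Cr is +2.
Cr sits in group 6; removing 2 electrons leaves Cr²⁺ with 6 − 2 = 4 d electrons.
The d⁴ electrons fill as t2g^4 e_g^0.
Orbital CFSE = 4(-0.4) + 0(0.6) = -1.6Δ_oct = -1.6 × 25290 = -40464 cm⁻¹.
Relative to high-spin t2g^3 e_g^1 (0 paired), the low-spin configuration has 1 additional pair, contributing +1 × 21440 = +21440 cm⁻¹.
Combining: -40464 + 21440 = -19024 cm⁻¹.

-19024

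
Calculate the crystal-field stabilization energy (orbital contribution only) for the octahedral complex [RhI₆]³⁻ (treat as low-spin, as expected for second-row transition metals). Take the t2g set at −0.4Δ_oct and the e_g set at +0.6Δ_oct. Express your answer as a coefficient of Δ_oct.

Each I⁻ contributes -1; 6 × (-1) = -6. With overall charge -3, Rh is in the +3 oxidation state.
Rh sits in group 9; removing 3 electrons leaves Rh³⁺ with 9 − 3 = 6 d electrons.
Configuration: t2g^6 e_g^0.
CFSE = 6(-0.4Δ_oct) + 0(0.6Δ_oct) = -2.4Δ_oct + 0.0Δ_oct = -2.4Δ_oct.

-2.4 Δ_oct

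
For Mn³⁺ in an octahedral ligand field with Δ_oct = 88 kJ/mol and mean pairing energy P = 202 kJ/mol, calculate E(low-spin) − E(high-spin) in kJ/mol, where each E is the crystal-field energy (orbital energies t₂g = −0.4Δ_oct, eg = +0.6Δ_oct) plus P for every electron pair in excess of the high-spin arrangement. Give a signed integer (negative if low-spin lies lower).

114

Mn is in group 7, so Mn³⁺ is d⁴ (7 − 3 = 4).
In the high-spin limit (t₂g³ eg¹) the orbital term is -0.6Δ_oct = -53 kJ/mol, with no excess pairing.
For low-spin the configuration is t₂g⁴ eg⁰: orbital energy -1.6 × 88 = -141 kJ/mol, and 1 additional pair relative to high-spin adds 202 kJ/mol, giving 61 kJ/mol.
Thus E(LS) − E(HS) = 114 kJ/mol.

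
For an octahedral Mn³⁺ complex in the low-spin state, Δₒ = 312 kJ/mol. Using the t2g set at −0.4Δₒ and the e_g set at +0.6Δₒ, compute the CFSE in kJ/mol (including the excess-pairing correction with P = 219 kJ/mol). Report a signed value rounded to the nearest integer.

Mn sits in group 7; removing 3 electrons leaves Mn³⁺ with 7 − 3 = 4 d electrons.
Configuration: t2g^4 e_g^0.
Orbital CFSE = 4(-0.4) + 0(0.6) = -1.6Δₒ = -1.6 × 312 = -499 kJ/mol.
Relative to high-spin t2g^3 e_g^1 (0 paired), the low-spin configuration has 1 additional pair, contributing +1 × 219 = +219 kJ/mol.
Net CFSE = -499 + 219 = -280 kJ/mol.

-280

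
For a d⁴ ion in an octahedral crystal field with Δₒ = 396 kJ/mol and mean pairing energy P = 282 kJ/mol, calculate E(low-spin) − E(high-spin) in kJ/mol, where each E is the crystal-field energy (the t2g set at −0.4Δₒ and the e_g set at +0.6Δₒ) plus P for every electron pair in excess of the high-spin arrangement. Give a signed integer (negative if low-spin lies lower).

-114

In the high-spin limit (t2g^3 e_g^1) the orbital term is -0.6Δₒ = -238 kJ/mol, with no excess pairing.
Low-spin t2g^4 e_g^0 gives -1.6Δₒ = -634 kJ/mol, but forming 1 extra pair costs 1P = 282 kJ/mol, so E(LS) = -634 + 282 = -352 kJ/mol.
E(LS) − E(HS) = -352 − (-238) = -114 kJ/mol.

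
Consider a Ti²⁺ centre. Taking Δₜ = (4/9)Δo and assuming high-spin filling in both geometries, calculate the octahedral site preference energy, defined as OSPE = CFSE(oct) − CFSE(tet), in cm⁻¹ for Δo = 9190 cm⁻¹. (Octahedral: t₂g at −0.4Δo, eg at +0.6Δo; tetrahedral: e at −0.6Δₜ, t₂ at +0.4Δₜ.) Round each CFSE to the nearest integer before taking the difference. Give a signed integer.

Group 4 minus oxidation state +2 gives a d² configuration for Ti²⁺.
Octahedral (high-spin): t₂g² eg⁰, CFSE = 2(−0.4) + 0(+0.6) = -0.8Δo = -0.8 × 9190 = -7352 cm⁻¹.
Tetrahedral: e² t₂⁰, CFSE = 2(−0.6) + 0(+0.4) = -1.2Δₜ = -1.2 × (4/9) × 9190 = -4901 cm⁻¹.
OSPE = CFSE(oct) − CFSE(tet) = -7352 − (-4901) = -2451 cm⁻¹.

-2451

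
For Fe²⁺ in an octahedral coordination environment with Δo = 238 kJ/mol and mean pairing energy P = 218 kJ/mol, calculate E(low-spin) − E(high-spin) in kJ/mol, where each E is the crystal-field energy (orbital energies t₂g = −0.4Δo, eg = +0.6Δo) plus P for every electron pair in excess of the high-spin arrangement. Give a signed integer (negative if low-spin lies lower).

Fe sits in group 8; removing 2 electrons leaves Fe²⁺ with 8 − 2 = 6 d electrons.
High-spin d⁶ fills as t₂g⁴ eg² with CFSE 4(−0.4) + 2(+0.6) = -0.4Δo = -95 kJ/mol.
For low-spin the configuration is t₂g⁶ eg⁰: orbital energy -2.4 × 238 = -571 kJ/mol, and 2 additional pairs relative to high-spin add 436 kJ/mol, giving -135 kJ/mol.
The difference is -135 − (-95) = -40 kJ/mol, so low-spin lies lower.

-40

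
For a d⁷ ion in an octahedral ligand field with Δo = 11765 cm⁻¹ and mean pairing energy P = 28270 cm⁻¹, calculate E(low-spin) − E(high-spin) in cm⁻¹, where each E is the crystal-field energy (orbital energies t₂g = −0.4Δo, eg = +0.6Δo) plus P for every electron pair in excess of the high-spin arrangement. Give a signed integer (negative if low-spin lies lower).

16505

High-spin: t₂g⁵ eg², CFSE = -0.8Δo = -9412 cm⁻¹.
For low-spin the configuration is t₂g⁶ eg¹: orbital energy -1.8 × 11765 = -21177 cm⁻¹, and 1 additional pair relative to high-spin adds 28270 cm⁻¹, giving 7093 cm⁻¹.
E(LS) − E(HS) = 7093 − (-9412) = 16505 cm⁻¹.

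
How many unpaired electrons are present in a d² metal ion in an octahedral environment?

2

For octahedral d² the high- and low-spin configurations coincide.
Configuration: t₂g² eg⁰, giving 2 unpaired electrons.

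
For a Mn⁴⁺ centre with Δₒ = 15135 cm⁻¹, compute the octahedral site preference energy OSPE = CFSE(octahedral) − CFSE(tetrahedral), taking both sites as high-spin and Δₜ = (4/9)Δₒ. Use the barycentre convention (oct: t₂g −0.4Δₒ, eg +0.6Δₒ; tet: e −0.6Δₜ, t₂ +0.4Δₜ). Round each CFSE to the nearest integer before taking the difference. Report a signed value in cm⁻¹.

-12781

Mn is in group 7, so Mn⁴⁺ is d³ (7 − 4 = 3).
In an octahedral site d³ (HS) is t₂g³ eg⁰, giving CFSE(oct) = -1.2Δₒ = -18162 cm⁻¹.
Tetrahedral e² t₂¹ gives -0.8Δₜ = -0.8 × (4/9) × 15135 = -5381 cm⁻¹.
OSPE = -18162 − (-5381) = -12781 cm⁻¹.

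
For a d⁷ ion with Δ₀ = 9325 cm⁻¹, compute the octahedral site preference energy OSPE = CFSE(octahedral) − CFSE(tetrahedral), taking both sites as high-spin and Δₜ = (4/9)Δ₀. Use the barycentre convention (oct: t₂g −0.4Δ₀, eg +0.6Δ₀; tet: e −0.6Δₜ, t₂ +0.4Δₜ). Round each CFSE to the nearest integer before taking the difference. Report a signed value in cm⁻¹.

Octahedral high-spin t2g^5 e_g^2: CFSE = -0.8 × 9325 = -7460 cm⁻¹.
In a tetrahedral site the filling is e^4 t2^3: CFSE(tet) = -1.2Δₜ = -1.2 × (4/9)(9325) = -4973 cm⁻¹.
OSPE = -7460 − (-4973) = -2487 cm⁻¹.

-2487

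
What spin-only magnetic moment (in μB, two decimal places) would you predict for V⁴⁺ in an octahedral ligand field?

V⁴⁺: group 5, so d-count = 5 − 4 = 1.
For octahedral d¹ the high- and low-spin configurations coincide.
Configuration: t₂g¹ eg⁰ → 1 unpaired electron.
μ(spin-only) = √[1(1+2)] = √3 ≈ 1.73 μB.

1.73 μB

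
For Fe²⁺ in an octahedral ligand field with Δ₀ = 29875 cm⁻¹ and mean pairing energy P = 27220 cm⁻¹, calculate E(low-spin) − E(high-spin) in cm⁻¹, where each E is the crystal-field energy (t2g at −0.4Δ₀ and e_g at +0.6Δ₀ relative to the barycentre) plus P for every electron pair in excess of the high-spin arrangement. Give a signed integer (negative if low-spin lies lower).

Group 8 minus oxidation state +2 gives a d⁶ configuration for Fe²⁺.
High-spin d⁶ fills as t2g^4 e_g^2 with CFSE 4(−0.4) + 2(+0.6) = -0.4Δ₀ = -11950 cm⁻¹.
Low-spin: t2g^6 e_g^0, orbital CFSE = -2.4Δ₀ = -71700 cm⁻¹; plus 2 excess pairs × P = +54440 cm⁻¹; total -17260 cm⁻¹.
The difference is -17260 − (-11950) = -5310 cm⁻¹, so low-spin lies lower.

-5310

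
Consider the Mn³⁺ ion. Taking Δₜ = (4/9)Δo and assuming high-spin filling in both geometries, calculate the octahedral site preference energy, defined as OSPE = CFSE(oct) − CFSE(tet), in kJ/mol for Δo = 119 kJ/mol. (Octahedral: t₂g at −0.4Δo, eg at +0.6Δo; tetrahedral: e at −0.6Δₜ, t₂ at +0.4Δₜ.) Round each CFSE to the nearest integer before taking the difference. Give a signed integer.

-50

Group 7 minus oxidation state +3 gives a d⁴ configuration for Mn³⁺.
In an octahedral site d⁴ (HS) is t2g^3 e_g^1, giving CFSE(oct) = -0.6Δo = -71 kJ/mol.
In a tetrahedral site the filling is e^2 t2^2: CFSE(tet) = -0.4Δₜ = -0.4 × (4/9)(119) = -21 kJ/mol.
OSPE = CFSE(oct) − CFSE(tet) = -71 − (-21) = -50 kJ/mol.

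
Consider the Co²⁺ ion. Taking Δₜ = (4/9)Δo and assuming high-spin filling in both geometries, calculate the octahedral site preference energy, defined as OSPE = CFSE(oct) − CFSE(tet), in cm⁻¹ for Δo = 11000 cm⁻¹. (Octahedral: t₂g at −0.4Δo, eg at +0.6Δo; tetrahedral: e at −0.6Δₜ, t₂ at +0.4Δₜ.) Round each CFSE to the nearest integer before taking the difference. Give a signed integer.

Co sits in group 9; removing 2 electrons leaves Co²⁺ with 9 − 2 = 7 d electrons.
Octahedral high-spin t₂g⁵ eg²: CFSE = -0.8 × 11000 = -8800 cm⁻¹.
Tetrahedral e⁴ t₂³ gives -1.2Δₜ = -1.2 × (4/9) × 11000 = -5867 cm⁻¹.
OSPE = -8800 − (-5867) = -2933 cm⁻¹.

-2933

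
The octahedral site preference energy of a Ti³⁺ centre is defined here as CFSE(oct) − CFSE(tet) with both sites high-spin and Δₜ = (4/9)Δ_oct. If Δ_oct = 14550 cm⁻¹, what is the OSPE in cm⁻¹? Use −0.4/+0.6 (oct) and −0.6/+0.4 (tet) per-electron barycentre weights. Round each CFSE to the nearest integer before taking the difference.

Group 4 minus oxidation state +3 gives a d¹ configuration for Ti³⁺.
Octahedral high-spin t2g^1 e_g^0: CFSE = -0.4 × 14550 = -5820 cm⁻¹.
In a tetrahedral site the filling is e^1 t2^0: CFSE(tet) = -0.6Δₜ = -0.6 × (4/9)(14550) = -3880 cm⁻¹.
Subtracting, OSPE = -5820 − (-3880) = -1940 cm⁻¹.

-1940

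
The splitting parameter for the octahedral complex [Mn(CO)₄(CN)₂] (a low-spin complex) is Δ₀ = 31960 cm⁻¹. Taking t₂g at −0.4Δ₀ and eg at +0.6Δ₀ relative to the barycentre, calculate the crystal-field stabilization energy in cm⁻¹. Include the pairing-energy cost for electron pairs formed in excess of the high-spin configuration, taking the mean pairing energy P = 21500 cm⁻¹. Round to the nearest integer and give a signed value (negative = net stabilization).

Ligand charges: 4×(+0) from CO and 2×(-1) from CN⁻ sum to -2; with overall charge +0, Mn is +2.
Mn is in group 7, so Mn²⁺ is d⁵ (7 − 2 = 5).
The d⁵ electrons fill as t₂g⁵ eg⁰.
CFSE(orbital) = 5×(-0.4Δ₀) + 0×(0.6Δ₀) = -2.0Δ₀; with Δ₀ = 31960 cm⁻¹ that is -63920 cm⁻¹.
Relative to high-spin t₂g³ eg² (0 paired), the low-spin configuration has 2 additional pairs, contributing +2 × 21500 = +43000 cm⁻¹.
Net CFSE = -63920 + 43000 = -20920 cm⁻¹.

-20920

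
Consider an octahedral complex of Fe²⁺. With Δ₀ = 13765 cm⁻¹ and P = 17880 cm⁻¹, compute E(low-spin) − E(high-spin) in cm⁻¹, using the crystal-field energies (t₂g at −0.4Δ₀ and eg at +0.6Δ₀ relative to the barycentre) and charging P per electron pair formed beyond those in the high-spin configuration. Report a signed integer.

8230

Group 8 minus oxidation state +2 gives a d⁶ configuration for Fe²⁺.
In the high-spin limit (t₂g⁴ eg²) the orbital term is -0.4Δ₀ = -5506 cm⁻¹, with no excess pairing.
For low-spin the configuration is t₂g⁶ eg⁰: orbital energy -2.4 × 13765 = -33036 cm⁻¹, and 2 additional pairs relative to high-spin add 35760 cm⁻¹, giving 2724 cm⁻¹.
E(LS) − E(HS) = 2724 − (-5506) = 8230 cm⁻¹.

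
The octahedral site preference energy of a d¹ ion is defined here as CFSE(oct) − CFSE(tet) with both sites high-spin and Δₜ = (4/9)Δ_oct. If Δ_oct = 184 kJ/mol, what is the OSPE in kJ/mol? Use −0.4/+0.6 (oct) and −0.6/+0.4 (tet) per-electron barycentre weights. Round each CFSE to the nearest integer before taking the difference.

Octahedral high-spin t2g^1 e_g^0: CFSE = -0.4 × 184 = -74 kJ/mol.
Tetrahedral e^1 t2^0 gives -0.6Δₜ = -0.6 × (4/9) × 184 = -49 kJ/mol.
Subtracting, OSPE = -74 − (-49) = -25 kJ/mol.

-25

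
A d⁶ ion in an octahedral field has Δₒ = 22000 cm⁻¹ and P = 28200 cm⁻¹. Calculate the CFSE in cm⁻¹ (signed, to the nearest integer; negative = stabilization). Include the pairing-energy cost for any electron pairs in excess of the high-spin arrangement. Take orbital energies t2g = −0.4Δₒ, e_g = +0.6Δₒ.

-8800

Since Δₒ = 22000 cm⁻¹ < P = 28200 cm⁻¹, the complex adopts the high-spin configuration.
Configuration: t2g^4 e_g^2.
Orbital CFSE = -0.4Δₒ = -0.4 × 22000 = -8800 cm⁻¹.
High-spin has no excess pairs, so no pairing correction applies.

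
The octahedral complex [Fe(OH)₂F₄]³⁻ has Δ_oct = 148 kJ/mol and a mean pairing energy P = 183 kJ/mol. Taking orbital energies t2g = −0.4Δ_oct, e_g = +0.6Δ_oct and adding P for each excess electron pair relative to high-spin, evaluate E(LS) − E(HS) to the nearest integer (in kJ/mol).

70

Ligand charges: 2×(-1) from OH⁻ and 4×(-1) from F⁻ sum to -6; with overall charge -3, Fe is +3.
Group 8 minus oxidation state +3 gives a d⁵ configuration for Fe³⁺.
High-spin d⁵ fills as t2g^3 e_g^2 with CFSE 3(−0.4) + 2(+0.6) = 0.0Δ_oct = 0 kJ/mol.
Low-spin: t2g^5 e_g^0, orbital CFSE = -2.0Δ_oct = -296 kJ/mol; plus 2 excess pairs × P = +366 kJ/mol; total 70 kJ/mol.
The difference is 70 − (0) = 70 kJ/mol, so high-spin lies lower.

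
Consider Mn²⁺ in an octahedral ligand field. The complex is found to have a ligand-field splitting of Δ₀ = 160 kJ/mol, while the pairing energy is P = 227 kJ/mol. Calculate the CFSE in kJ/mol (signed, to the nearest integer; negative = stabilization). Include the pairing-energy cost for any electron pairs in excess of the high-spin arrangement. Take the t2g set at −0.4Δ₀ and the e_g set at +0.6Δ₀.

0

Mn is in group 7, so Mn²⁺ is d⁵ (7 − 2 = 5).
Since Δ₀ = 160 kJ/mol < P = 227 kJ/mol, the complex adopts the high-spin configuration.
That gives t2g^3 e_g^2.
Orbital CFSE = 0.0Δ₀ = 0.0 × 160 = 0 kJ/mol.
High-spin has no excess pairs, so no pairing correction applies.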